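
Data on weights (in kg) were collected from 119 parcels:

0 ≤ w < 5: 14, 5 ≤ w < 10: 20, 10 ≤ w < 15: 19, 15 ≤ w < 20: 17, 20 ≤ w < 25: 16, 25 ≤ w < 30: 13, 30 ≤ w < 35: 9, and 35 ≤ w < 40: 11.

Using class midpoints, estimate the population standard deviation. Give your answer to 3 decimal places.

10.737

Midpoints: 2.5, 7.5, 12.5, 17.5, 22.5, 27.5, 32.5, 37.5
n = 119, Σfm = 2142.5, mean = 18.0042
Σfm² = 52293.75
Σf(m − x̄)² = Σfm² − (Σfm)²/n = 52293.75 − 2142.5²/119 = 13719.7479
Population variance = 13719.7479 / 119 = 115.2920
Standard deviation = √115.2920 = 10.7374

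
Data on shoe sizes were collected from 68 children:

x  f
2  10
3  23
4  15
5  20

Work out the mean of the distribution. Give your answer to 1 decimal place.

Values: 2, 3, 4, 5
Σfx = 10×2 + 23×3 + 15×4 + 20×5 = 249
n = Σf = 68
Mean = 249 / 68 = 3.6618

3.7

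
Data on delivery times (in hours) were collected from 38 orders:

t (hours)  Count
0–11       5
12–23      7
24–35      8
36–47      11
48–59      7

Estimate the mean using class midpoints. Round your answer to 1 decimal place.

Midpoints: 5.5, 17.5, 29.5, 41.5, 53.5
Σfm = 5×5.5 + 7×17.5 + 8×29.5 + 11×41.5 + 7×53.5 = 1217
n = Σf = 38
Mean = 1217 / 38 = 32.0263

32.0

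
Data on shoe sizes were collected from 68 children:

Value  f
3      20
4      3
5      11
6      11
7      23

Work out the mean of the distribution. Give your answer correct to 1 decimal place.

Values: 3, 4, 5, 6, 7
Σfx = 20×3 + 3×4 + 11×5 + 11×6 + 23×7 = 354
n = Σf = 68
Mean = 354 / 68 = 5.2059

5.2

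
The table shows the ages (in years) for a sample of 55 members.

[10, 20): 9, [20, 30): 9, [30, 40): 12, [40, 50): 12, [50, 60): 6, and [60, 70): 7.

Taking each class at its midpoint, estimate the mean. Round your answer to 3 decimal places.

Midpoints: 15, 25, 35, 45, 55, 65
Σfm = 9×15 + 9×25 + 12×35 + 12×45 + 6×55 + 7×65 = 2105
n = Σf = 55
Mean = 2105 / 55 = 38.2727

38.273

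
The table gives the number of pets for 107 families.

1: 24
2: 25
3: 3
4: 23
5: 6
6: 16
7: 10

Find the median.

Cumulative frequencies: 24, 49, 52, 75, 81, 97, 107
n = 107, so the median is the value in position (n+1)/2 = 54.
Position 54 falls at value 4.

4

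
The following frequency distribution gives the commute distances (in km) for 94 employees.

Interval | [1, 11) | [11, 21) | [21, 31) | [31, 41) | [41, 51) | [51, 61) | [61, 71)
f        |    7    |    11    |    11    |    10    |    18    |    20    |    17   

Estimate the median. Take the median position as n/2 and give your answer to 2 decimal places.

Cumulative frequencies: 7, 18, 29, 39, 57, 77, 94
n = 94; position = n/2 = 47.
This falls in the class [41, 51): L = 41, F = 39, f = 18, h = 10.
Median ≈ 41 + ((47 − 39) / 18) × 10 = 45.4444

45.44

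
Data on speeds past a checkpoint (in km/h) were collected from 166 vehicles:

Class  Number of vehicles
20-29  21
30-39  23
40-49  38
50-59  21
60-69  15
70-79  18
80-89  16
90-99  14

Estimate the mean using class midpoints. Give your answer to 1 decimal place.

Midpoints: 24.5, 34.5, 44.5, 54.5, 64.5, 74.5, 84.5, 94.5
Σfm = 21×24.5 + 23×34.5 + 38×44.5 + 21×54.5 + 15×64.5 + 18×74.5 + 16×84.5 + 14×94.5 = 9127
n = Σf = 166
Mean = 9127 / 166 = 54.9819

55.0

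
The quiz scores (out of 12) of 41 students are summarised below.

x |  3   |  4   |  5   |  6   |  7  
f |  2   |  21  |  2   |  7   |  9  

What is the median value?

4

Cumulative frequencies: 2, 23, 25, 32, 41
n = 41, so the median is the value in position (n+1)/2 = 21.
Position 21 falls at value 4.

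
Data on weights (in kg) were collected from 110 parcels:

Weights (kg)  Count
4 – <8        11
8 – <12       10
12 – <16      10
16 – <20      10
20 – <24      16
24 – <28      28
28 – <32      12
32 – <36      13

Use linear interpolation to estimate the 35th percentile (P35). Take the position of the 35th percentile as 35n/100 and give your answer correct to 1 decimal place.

19.0

Cumulative frequencies: 11, 21, 31, 41, 57, 85, 97, 110
n = 110; position = 35n/100 = 38.5.
This falls in the class 16 – <20: L = 16, F = 31, f = 10, h = 4.
35th percentile ≈ 16 + ((38.5 − 31) / 10) × 4 = 19.0000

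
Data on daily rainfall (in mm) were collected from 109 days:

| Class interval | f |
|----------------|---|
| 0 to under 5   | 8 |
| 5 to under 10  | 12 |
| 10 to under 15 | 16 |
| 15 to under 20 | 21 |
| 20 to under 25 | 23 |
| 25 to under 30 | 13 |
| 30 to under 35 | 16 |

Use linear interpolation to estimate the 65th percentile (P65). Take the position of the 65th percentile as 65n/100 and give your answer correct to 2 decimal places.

23.01

Cumulative frequencies: 8, 20, 36, 57, 80, 93, 109
n = 109; position = 65n/100 = 70.85.
This falls in the class 20 to under 25: L = 20, F = 57, f = 23, h = 5.
65th percentile ≈ 20 + ((70.85 − 57) / 23) × 5 = 23.0109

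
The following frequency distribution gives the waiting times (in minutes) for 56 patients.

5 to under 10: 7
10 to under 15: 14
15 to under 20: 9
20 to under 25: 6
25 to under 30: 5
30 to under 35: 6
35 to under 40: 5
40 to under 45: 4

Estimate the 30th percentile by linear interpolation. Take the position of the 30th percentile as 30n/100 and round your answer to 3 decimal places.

13.500

Cumulative frequencies: 7, 21, 30, 36, 41, 47, 52, 56
n = 56; position = 30n/100 = 16.8.
This falls in the class 10 to under 15: L = 10, F = 7, f = 14, h = 5.
30th percentile ≈ 10 + ((16.8 − 7) / 14) × 5 = 13.5000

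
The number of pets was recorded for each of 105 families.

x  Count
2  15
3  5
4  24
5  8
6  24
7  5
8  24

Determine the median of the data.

6

Cumulative frequencies: 15, 20, 44, 52, 76, 81, 105
n = 105, so the median is the value in position (n+1)/2 = 53.
Position 53 falls at value 6.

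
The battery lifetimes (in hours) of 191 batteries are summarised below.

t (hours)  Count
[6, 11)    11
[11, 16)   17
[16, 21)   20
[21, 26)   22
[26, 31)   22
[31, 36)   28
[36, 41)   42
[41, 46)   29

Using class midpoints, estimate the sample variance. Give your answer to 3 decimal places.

Midpoints: 8.5, 13.5, 18.5, 23.5, 28.5, 33.5, 38.5, 43.5
n = 191, Σfm = 5653.5, mean = 29.5995
Σfm² = 189309.75
Σf(m − x̄)² = Σfm² − (Σfm)²/n = 189309.75 − 5653.5²/191 = 21969.1099
Sample variance = 21969.1099 / 190 = 115.6269

115.627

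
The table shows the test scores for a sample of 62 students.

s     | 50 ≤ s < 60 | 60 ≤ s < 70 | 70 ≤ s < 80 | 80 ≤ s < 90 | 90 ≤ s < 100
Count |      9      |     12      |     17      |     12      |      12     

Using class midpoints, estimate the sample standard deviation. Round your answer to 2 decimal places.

Midpoints: 55, 65, 75, 85, 95
n = 62, Σfm = 4710, mean = 75.9677
Σfm² = 368550
Σf(m − x̄)² = Σfm² − (Σfm)²/n = 368550 − 4710²/62 = 10741.9355
Sample variance = 10741.9355 / 61 = 176.0973
Standard deviation = √176.0973 = 13.2702

13.27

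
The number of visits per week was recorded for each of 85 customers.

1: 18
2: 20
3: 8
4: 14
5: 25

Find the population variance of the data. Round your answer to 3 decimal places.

2.415

Values: 1, 2, 3, 4, 5
n = 85, Σfx = 263, mean = 3.0941
Σfx² = 1019
Σf(x − x̄)² = Σfx² − (Σfx)²/n = 1019 − 263²/85 = 205.2471
Population variance = 205.2471 / 85 = 2.4147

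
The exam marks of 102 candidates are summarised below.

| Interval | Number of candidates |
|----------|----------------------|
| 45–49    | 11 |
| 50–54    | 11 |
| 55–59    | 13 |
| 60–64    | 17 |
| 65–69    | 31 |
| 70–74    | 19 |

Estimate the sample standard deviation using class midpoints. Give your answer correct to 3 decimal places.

Midpoints: 47, 52, 57, 62, 67, 72
n = 102, Σfm = 6329, mean = 62.0490
Σfm² = 399283
Σf(m − x̄)² = Σfm² − (Σfm)²/n = 399283 − 6329²/102 = 6574.7549
Sample variance = 6574.7549 / 101 = 65.0966
Standard deviation = √65.0966 = 8.0682

8.068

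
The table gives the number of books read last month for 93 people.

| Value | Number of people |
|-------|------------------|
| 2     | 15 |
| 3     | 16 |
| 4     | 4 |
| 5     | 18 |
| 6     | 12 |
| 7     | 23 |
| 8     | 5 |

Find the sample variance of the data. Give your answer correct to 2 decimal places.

3.82

Values: 2, 3, 4, 5, 6, 7, 8
n = 93, Σfx = 457, mean = 4.9140
Σfx² = 2597
Σf(x − x̄)² = Σfx² − (Σfx)²/n = 2597 − 457²/93 = 351.3118
Sample variance = 351.3118 / 92 = 3.8186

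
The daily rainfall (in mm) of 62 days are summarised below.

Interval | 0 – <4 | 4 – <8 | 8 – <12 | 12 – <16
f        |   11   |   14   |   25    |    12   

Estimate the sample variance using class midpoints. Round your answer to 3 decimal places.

15.924

Midpoints: 2, 6, 10, 14
n = 62, Σfm = 524, mean = 8.4516
Σfm² = 5400
Σf(m − x̄)² = Σfm² − (Σfm)²/n = 5400 − 524²/62 = 971.3548
Sample variance = 971.3548 / 61 = 15.9238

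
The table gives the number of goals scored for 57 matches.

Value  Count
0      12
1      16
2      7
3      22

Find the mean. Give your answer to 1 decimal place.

1.7

Values: 0, 1, 2, 3
Σfx = 12×0 + 16×1 + 7×2 + 22×3 = 96
n = Σf = 57
Mean = 96 / 57 = 1.6842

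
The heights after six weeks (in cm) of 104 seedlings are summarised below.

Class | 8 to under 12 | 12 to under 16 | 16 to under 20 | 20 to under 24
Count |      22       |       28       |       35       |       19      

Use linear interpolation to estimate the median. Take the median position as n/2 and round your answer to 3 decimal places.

16.229

Cumulative frequencies: 22, 50, 85, 104
n = 104; position = n/2 = 52.
This falls in the class 16 to under 20: L = 16, F = 50, f = 35, h = 4.
Median ≈ 16 + ((52 − 50) / 35) × 4 = 16.2286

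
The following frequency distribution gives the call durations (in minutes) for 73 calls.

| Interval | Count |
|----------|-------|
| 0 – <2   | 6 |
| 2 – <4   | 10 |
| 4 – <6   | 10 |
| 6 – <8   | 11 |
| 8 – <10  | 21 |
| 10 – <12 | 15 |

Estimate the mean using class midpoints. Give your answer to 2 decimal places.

7.08

Midpoints: 1, 3, 5, 7, 9, 11
Σfm = 6×1 + 10×3 + 10×5 + 11×7 + 21×9 + 15×11 = 517
n = Σf = 73
Mean = 517 / 73 = 7.0822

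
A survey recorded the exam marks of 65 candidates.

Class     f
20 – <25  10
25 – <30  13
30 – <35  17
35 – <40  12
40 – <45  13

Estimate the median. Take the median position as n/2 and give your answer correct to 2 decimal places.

32.79

Cumulative frequencies: 10, 23, 40, 52, 65
n = 65; position = n/2 = 32.5.
This falls in the class 30 – <35: L = 30, F = 23, f = 17, h = 5.
Median ≈ 30 + ((32.5 − 23) / 17) × 5 = 32.7941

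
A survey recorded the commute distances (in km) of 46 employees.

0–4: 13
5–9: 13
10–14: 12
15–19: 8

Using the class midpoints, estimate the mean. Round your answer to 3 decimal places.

Midpoints: 2, 7, 12, 17
Σfm = 13×2 + 13×7 + 12×12 + 8×17 = 397
n = Σf = 46
Mean = 397 / 46 = 8.6304

8.630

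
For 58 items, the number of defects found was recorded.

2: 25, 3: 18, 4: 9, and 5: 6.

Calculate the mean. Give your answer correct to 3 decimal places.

2.931

Values: 2, 3, 4, 5
Σfx = 25×2 + 18×3 + 9×4 + 6×5 = 170
n = Σf = 58
Mean = 170 / 58 = 2.9310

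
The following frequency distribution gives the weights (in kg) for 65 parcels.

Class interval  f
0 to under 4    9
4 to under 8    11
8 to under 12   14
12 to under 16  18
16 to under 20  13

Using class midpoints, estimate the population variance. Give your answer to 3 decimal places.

Midpoints: 2, 6, 10, 14, 18
n = 65, Σfm = 710, mean = 10.9231
Σfm² = 9572
Σf(m − x̄)² = Σfm² − (Σfm)²/n = 9572 − 710²/65 = 1816.6154
Population variance = 1816.6154 / 65 = 27.9479

27.948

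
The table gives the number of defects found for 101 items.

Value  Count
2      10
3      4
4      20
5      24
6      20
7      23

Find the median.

5

Cumulative frequencies: 10, 14, 34, 58, 78, 101
n = 101, so the median is the value in position (n+1)/2 = 51.
Position 51 falls at value 5.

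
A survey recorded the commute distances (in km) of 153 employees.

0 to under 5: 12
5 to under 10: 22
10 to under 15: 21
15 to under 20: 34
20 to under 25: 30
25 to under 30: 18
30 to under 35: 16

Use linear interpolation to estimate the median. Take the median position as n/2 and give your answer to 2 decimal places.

18.16

Cumulative frequencies: 12, 34, 55, 89, 119, 137, 153
n = 153; position = n/2 = 76.5.
This falls in the class 15 to under 20: L = 15, F = 55, f = 34, h = 5.
Median ≈ 15 + ((76.5 − 55) / 34) × 5 = 18.1618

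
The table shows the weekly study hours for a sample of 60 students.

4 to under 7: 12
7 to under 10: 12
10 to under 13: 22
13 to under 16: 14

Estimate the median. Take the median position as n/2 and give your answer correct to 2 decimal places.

Cumulative frequencies: 12, 24, 46, 60
n = 60; position = n/2 = 30.
This falls in the class 10 to under 13: L = 10, F = 24, f = 22, h = 3.
Median ≈ 10 + ((30 − 24) / 22) × 3 = 10.8182

10.82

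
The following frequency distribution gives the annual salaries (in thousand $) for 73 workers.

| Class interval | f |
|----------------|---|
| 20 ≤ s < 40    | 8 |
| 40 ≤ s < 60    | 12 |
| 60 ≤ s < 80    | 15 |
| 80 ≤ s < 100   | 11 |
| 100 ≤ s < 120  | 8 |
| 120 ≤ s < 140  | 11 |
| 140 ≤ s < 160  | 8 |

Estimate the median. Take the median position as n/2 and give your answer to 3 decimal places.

82.727

Cumulative frequencies: 8, 20, 35, 46, 54, 65, 73
n = 73; position = n/2 = 36.5.
This falls in the class 80 ≤ s < 100: L = 80, F = 35, f = 11, h = 20.
Median ≈ 80 + ((36.5 − 35) / 11) × 20 = 82.7273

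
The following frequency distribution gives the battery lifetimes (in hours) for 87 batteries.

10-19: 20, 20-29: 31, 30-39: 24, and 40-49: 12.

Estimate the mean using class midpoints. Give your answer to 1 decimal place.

27.7

Midpoints: 14.5, 24.5, 34.5, 44.5
Σfm = 20×14.5 + 31×24.5 + 24×34.5 + 12×44.5 = 2411.5
n = Σf = 87
Mean = 2411.5 / 87 = 27.7184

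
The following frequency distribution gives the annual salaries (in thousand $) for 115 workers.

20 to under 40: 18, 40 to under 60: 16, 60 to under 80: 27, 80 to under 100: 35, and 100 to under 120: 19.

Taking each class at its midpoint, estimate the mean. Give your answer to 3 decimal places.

73.652

Midpoints: 30, 50, 70, 90, 110
Σfm = 18×30 + 16×50 + 27×70 + 35×90 + 19×110 = 8470
n = Σf = 115
Mean = 8470 / 115 = 73.6522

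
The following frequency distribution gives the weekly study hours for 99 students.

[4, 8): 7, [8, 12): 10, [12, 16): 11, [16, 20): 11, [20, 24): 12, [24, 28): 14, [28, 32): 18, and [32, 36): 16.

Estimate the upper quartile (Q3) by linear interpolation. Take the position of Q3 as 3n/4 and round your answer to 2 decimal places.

Cumulative frequencies: 7, 17, 28, 39, 51, 65, 83, 99
n = 99; position = 3n/4 = 74.25.
This falls in the class [28, 32): L = 28, F = 65, f = 18, h = 4.
Upper quartile ≈ 28 + ((74.25 − 65) / 18) × 4 = 30.0556

30.06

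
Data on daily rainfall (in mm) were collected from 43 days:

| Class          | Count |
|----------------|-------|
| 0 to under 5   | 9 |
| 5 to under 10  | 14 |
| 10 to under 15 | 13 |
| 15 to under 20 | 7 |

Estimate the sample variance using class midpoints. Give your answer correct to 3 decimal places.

Midpoints: 2.5, 7.5, 12.5, 17.5
n = 43, Σfm = 412.5, mean = 9.5930
Σfm² = 5018.75
Σf(m − x̄)² = Σfm² − (Σfm)²/n = 5018.75 − 412.5²/43 = 1061.6279
Sample variance = 1061.6279 / 42 = 25.2769

25.277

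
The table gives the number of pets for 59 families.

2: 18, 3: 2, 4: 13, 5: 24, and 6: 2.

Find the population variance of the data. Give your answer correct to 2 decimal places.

Values: 2, 3, 4, 5, 6
n = 59, Σfx = 226, mean = 3.8305
Σfx² = 970
Σf(x − x̄)² = Σfx² − (Σfx)²/n = 970 − 226²/59 = 104.3051
Population variance = 104.3051 / 59 = 1.7679

1.77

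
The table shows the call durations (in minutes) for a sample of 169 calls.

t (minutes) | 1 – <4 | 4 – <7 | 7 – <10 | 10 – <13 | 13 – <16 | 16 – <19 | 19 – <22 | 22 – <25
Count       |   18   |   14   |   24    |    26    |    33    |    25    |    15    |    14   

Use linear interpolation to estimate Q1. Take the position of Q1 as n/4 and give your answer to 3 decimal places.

Cumulative frequencies: 18, 32, 56, 82, 115, 140, 155, 169
n = 169; position = n/4 = 42.25.
This falls in the class 7 – <10: L = 7, F = 32, f = 24, h = 3.
Lower quartile ≈ 7 + ((42.25 − 32) / 24) × 3 = 8.2812

8.281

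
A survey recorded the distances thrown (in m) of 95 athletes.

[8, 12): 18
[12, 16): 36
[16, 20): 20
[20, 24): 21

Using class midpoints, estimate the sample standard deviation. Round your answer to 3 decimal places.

4.159

Midpoints: 10, 14, 18, 22
n = 95, Σfm = 1506, mean = 15.8526
Σfm² = 25500
Σf(m − x̄)² = Σfm² − (Σfm)²/n = 25500 − 1506²/95 = 1625.9368
Sample variance = 1625.9368 / 94 = 17.2972
Standard deviation = √17.2972 = 4.1590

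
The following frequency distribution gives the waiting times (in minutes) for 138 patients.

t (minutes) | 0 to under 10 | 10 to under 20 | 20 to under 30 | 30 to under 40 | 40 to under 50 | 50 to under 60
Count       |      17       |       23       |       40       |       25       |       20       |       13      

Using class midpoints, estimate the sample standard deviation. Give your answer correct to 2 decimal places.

Midpoints: 5, 15, 25, 35, 45, 55
n = 138, Σfm = 3920, mean = 28.4058
Σfm² = 141050
Σf(m − x̄)² = Σfm² − (Σfm)²/n = 141050 − 3920²/138 = 29699.2754
Sample variance = 29699.2754 / 137 = 216.7830
Standard deviation = √216.7830 = 14.7236

14.72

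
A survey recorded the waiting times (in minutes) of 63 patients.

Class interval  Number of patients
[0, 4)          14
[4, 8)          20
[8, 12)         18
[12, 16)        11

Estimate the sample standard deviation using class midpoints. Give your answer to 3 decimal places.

4.104

Midpoints: 2, 6, 10, 14
n = 63, Σfm = 482, mean = 7.6508
Σfm² = 4732
Σf(m − x̄)² = Σfm² − (Σfm)²/n = 4732 − 482²/63 = 1044.3175
Sample variance = 1044.3175 / 62 = 16.8438
Standard deviation = √16.8438 = 4.1041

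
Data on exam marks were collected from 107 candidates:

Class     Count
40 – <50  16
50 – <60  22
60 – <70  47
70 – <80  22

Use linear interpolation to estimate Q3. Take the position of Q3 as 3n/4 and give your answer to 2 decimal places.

68.99

Cumulative frequencies: 16, 38, 85, 107
n = 107; position = 3n/4 = 80.25.
This falls in the class 60 – <70: L = 60, F = 38, f = 47, h = 10.
Upper quartile ≈ 60 + ((80.25 − 38) / 47) × 10 = 68.9894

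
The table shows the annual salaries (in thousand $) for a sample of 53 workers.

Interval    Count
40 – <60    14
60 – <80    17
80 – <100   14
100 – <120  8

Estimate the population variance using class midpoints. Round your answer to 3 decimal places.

416.376

Midpoints: 50, 70, 90, 110
n = 53, Σfm = 4030, mean = 76.0377
Σfm² = 328500
Σf(m − x̄)² = Σfm² − (Σfm)²/n = 328500 − 4030²/53 = 22067.9245
Population variance = 22067.9245 / 53 = 416.3759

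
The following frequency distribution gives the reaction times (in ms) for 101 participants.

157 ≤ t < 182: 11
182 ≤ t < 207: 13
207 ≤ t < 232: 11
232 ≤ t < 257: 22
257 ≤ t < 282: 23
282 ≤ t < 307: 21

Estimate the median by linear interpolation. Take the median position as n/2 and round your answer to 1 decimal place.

249.6

Cumulative frequencies: 11, 24, 35, 57, 80, 101
n = 101; position = n/2 = 50.5.
This falls in the class 232 ≤ t < 257: L = 232, F = 35, f = 22, h = 25.
Median ≈ 232 + ((50.5 − 35) / 22) × 25 = 249.6136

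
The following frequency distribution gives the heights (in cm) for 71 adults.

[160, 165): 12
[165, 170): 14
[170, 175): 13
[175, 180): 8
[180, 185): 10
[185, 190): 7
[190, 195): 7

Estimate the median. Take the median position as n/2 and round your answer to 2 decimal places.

173.65

Cumulative frequencies: 12, 26, 39, 47, 57, 64, 71
n = 71; position = n/2 = 35.5.
This falls in the class [170, 175): L = 170, F = 26, f = 13, h = 5.
Median ≈ 170 + ((35.5 − 26) / 13) × 5 = 173.6538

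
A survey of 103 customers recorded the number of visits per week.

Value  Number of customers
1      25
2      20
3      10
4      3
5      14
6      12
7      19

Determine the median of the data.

3

Cumulative frequencies: 25, 45, 55, 58, 72, 84, 103
n = 103, so the median is the value in position (n+1)/2 = 52.
Position 52 falls at value 3.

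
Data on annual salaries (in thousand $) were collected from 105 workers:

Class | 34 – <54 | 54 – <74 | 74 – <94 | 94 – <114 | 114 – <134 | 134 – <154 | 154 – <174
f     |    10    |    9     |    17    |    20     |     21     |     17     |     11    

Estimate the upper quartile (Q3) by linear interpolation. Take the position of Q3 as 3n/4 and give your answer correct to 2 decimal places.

136.06

Cumulative frequencies: 10, 19, 36, 56, 77, 94, 105
n = 105; position = 3n/4 = 78.75.
This falls in the class 134 – <154: L = 134, F = 77, f = 17, h = 20.
Upper quartile ≈ 134 + ((78.75 − 77) / 17) × 20 = 136.0588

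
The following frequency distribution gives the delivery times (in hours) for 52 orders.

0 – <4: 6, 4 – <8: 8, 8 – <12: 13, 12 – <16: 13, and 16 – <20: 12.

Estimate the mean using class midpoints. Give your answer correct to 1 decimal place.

Midpoints: 2, 6, 10, 14, 18
Σfm = 6×2 + 8×6 + 13×10 + 13×14 + 12×18 = 588
n = Σf = 52
Mean = 588 / 52 = 11.3077

11.3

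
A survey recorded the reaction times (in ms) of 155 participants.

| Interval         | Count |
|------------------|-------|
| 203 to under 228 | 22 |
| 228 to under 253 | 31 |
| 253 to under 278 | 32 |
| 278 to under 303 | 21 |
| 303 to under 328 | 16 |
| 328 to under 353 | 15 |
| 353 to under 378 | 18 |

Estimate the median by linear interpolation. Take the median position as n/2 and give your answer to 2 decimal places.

272.14

Cumulative frequencies: 22, 53, 85, 106, 122, 137, 155
n = 155; position = n/2 = 77.5.
This falls in the class 253 to under 278: L = 253, F = 53, f = 32, h = 25.
Median ≈ 253 + ((77.5 − 53) / 32) × 25 = 272.1406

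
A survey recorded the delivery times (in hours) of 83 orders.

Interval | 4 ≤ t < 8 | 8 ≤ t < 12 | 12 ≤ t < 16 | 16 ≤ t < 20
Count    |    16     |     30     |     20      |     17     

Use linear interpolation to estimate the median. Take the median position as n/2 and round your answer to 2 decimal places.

11.40

Cumulative frequencies: 16, 46, 66, 83
n = 83; position = n/2 = 41.5.
This falls in the class 8 ≤ t < 12: L = 8, F = 16, f = 30, h = 4.
Median ≈ 8 + ((41.5 − 16) / 30) × 4 = 11.4000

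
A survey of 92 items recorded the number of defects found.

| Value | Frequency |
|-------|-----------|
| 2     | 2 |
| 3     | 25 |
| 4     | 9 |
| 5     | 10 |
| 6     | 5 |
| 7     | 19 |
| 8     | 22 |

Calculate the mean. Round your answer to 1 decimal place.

5.5

Values: 2, 3, 4, 5, 6, 7, 8
Σfx = 2×2 + 25×3 + 9×4 + 10×5 + 5×6 + 19×7 + 22×8 = 504
n = Σf = 92
Mean = 504 / 92 = 5.4783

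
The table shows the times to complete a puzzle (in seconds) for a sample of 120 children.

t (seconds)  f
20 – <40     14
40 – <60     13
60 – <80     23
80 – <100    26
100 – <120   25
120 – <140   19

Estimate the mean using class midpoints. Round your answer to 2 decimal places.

Midpoints: 30, 50, 70, 90, 110, 130
Σfm = 14×30 + 13×50 + 23×70 + 26×90 + 25×110 + 19×130 = 10240
n = Σf = 120
Mean = 10240 / 120 = 85.3333

85.33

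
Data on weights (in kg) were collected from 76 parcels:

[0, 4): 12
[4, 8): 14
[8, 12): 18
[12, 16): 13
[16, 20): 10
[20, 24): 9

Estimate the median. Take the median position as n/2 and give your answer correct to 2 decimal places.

10.67

Cumulative frequencies: 12, 26, 44, 57, 67, 76
n = 76; position = n/2 = 38.
This falls in the class [8, 12): L = 8, F = 26, f = 18, h = 4.
Median ≈ 8 + ((38 − 26) / 18) × 4 = 10.6667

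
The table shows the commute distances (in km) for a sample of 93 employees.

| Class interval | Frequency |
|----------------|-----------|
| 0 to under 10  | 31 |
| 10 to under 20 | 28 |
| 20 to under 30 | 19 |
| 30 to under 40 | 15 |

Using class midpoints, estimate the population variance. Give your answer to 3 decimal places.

114.533

Midpoints: 5, 15, 25, 35
n = 93, Σfm = 1575, mean = 16.9355
Σfm² = 37325
Σf(m − x̄)² = Σfm² − (Σfm)²/n = 37325 − 1575²/93 = 10651.6129
Population variance = 10651.6129 / 93 = 114.5335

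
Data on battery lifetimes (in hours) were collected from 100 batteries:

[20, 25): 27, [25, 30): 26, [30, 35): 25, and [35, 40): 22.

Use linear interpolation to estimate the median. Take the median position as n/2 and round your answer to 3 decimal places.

Cumulative frequencies: 27, 53, 78, 100
n = 100; position = n/2 = 50.
This falls in the class [25, 30): L = 25, F = 27, f = 26, h = 5.
Median ≈ 25 + ((50 − 27) / 26) × 5 = 29.4231

29.423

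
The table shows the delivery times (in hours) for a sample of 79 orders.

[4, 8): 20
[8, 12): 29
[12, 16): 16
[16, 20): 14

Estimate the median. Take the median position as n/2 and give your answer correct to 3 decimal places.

10.690

Cumulative frequencies: 20, 49, 65, 79
n = 79; position = n/2 = 39.5.
This falls in the class [8, 12): L = 8, F = 20, f = 29, h = 4.
Median ≈ 8 + ((39.5 − 20) / 29) × 4 = 10.6897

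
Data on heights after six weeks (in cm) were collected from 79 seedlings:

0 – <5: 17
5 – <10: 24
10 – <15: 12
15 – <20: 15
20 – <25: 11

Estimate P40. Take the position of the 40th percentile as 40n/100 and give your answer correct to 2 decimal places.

8.04

Cumulative frequencies: 17, 41, 53, 68, 79
n = 79; position = 40n/100 = 31.6.
This falls in the class 5 – <10: L = 5, F = 17, f = 24, h = 5.
40th percentile ≈ 5 + ((31.6 − 17) / 24) × 5 = 8.0417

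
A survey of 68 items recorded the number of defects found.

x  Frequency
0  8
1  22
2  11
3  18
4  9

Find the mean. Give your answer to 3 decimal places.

Values: 0, 1, 2, 3, 4
Σfx = 8×0 + 22×1 + 11×2 + 18×3 + 9×4 = 134
n = Σf = 68
Mean = 134 / 68 = 1.9706

1.971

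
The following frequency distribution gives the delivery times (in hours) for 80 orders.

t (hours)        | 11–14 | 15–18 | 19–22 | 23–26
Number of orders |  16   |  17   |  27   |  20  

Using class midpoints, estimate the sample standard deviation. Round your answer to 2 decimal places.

Midpoints: 12.5, 16.5, 20.5, 24.5
n = 80, Σfm = 1524, mean = 19.0500
Σfm² = 30480
Σf(m − x̄)² = Σfm² − (Σfm)²/n = 30480 − 1524²/80 = 1447.8000
Sample variance = 1447.8000 / 79 = 18.3266
Standard deviation = √18.3266 = 4.2810

4.28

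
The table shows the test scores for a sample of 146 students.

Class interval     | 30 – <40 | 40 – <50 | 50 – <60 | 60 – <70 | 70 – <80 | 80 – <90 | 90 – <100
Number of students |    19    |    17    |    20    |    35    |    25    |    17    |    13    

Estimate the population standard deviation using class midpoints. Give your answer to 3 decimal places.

Midpoints: 35, 45, 55, 65, 75, 85, 95
n = 146, Σfm = 9360, mean = 64.1096
Σfm² = 646850
Σf(m − x̄)² = Σfm² − (Σfm)²/n = 646850 − 9360²/146 = 46784.2466
Population variance = 46784.2466 / 146 = 320.4400
Standard deviation = √320.4400 = 17.9008

17.901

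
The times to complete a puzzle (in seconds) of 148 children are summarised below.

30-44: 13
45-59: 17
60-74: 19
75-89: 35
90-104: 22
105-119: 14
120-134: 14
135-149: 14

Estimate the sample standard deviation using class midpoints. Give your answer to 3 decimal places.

30.576

Midpoints: 37, 52, 67, 82, 97, 112, 127, 142
n = 148, Σfm = 12976, mean = 87.6757
Σfm² = 1275112
Σf(m − x̄)² = Σfm² − (Σfm)²/n = 1275112 − 12976²/148 = 137432.4324
Sample variance = 137432.4324 / 147 = 934.9145
Standard deviation = √934.9145 = 30.5764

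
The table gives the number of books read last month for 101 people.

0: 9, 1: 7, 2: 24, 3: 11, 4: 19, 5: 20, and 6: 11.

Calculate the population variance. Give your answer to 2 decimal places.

3.21

Values: 0, 1, 2, 3, 4, 5, 6
n = 101, Σfx = 330, mean = 3.2673
Σfx² = 1402
Σf(x − x̄)² = Σfx² − (Σfx)²/n = 1402 − 330²/101 = 323.7822
Population variance = 323.7822 / 101 = 3.2058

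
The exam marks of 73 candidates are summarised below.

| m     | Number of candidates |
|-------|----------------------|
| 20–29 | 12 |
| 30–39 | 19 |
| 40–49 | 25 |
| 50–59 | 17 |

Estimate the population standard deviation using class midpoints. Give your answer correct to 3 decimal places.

Midpoints: 24.5, 34.5, 44.5, 54.5
n = 73, Σfm = 2988.5, mean = 40.9384
Σfm² = 129818.25
Σf(m − x̄)² = Σfm² − (Σfm)²/n = 129818.25 − 2988.5²/73 = 7473.9726
Population variance = 7473.9726 / 73 = 102.3832
Standard deviation = √102.3832 = 10.1185

10.118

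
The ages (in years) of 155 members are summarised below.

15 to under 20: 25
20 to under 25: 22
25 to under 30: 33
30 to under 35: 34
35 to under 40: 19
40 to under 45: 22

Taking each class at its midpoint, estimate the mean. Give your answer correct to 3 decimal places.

Midpoints: 17.5, 22.5, 27.5, 32.5, 37.5, 42.5
Σfm = 25×17.5 + 22×22.5 + 33×27.5 + 34×32.5 + 19×37.5 + 22×42.5 = 4592.5
n = Σf = 155
Mean = 4592.5 / 155 = 29.6290

29.629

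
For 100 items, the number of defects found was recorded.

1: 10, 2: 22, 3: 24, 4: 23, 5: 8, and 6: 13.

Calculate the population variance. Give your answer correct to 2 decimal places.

2.21

Values: 1, 2, 3, 4, 5, 6
n = 100, Σfx = 336, mean = 3.3600
Σfx² = 1350
Σf(x − x̄)² = Σfx² − (Σfx)²/n = 1350 − 336²/100 = 221.0400
Population variance = 221.0400 / 100 = 2.2104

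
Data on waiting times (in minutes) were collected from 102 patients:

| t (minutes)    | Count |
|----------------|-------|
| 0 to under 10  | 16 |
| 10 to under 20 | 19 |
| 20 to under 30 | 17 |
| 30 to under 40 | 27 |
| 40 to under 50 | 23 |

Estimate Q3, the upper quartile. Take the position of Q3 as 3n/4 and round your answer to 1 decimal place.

39.1

Cumulative frequencies: 16, 35, 52, 79, 102
n = 102; position = 3n/4 = 76.5.
This falls in the class 30 to under 40: L = 30, F = 52, f = 27, h = 10.
Upper quartile ≈ 30 + ((76.5 − 52) / 27) × 10 = 39.0741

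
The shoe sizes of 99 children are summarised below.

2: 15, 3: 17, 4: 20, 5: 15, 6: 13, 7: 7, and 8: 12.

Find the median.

Cumulative frequencies: 15, 32, 52, 67, 80, 87, 99
n = 99, so the median is the value in position (n+1)/2 = 50.
Position 50 falls at value 4.

4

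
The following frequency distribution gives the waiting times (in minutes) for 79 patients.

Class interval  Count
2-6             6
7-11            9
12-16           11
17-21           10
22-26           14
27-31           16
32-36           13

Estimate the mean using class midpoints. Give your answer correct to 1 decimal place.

Midpoints: 4, 9, 14, 19, 24, 29, 34
Σfm = 6×4 + 9×9 + 11×14 + 10×19 + 14×24 + 16×29 + 13×34 = 1691
n = Σf = 79
Mean = 1691 / 79 = 21.4051

21.4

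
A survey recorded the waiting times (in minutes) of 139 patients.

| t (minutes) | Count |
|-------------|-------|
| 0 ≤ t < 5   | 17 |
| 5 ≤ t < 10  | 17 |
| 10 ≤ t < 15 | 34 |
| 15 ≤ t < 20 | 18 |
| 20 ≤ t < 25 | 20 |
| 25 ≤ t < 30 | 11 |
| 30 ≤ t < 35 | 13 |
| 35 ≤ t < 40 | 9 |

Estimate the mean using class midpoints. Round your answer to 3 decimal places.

17.428

Midpoints: 2.5, 7.5, 12.5, 17.5, 22.5, 27.5, 32.5, 37.5
Σfm = 17×2.5 + 17×7.5 + 34×12.5 + 18×17.5 + 20×22.5 + 11×27.5 + 13×32.5 + 9×37.5 = 2422.5
n = Σf = 139
Mean = 2422.5 / 139 = 17.4281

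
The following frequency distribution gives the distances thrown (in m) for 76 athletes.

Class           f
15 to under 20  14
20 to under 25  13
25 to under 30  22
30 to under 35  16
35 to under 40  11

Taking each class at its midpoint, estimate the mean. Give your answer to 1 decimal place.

27.3

Midpoints: 17.5, 22.5, 27.5, 32.5, 37.5
Σfm = 14×17.5 + 13×22.5 + 22×27.5 + 16×32.5 + 11×37.5 = 2075
n = Σf = 76
Mean = 2075 / 76 = 27.3026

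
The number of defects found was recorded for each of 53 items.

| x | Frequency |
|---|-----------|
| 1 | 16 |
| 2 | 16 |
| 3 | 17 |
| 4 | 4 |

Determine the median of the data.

Cumulative frequencies: 16, 32, 49, 53
n = 53, so the median is the value in position (n+1)/2 = 27.
Position 27 falls at value 2.

2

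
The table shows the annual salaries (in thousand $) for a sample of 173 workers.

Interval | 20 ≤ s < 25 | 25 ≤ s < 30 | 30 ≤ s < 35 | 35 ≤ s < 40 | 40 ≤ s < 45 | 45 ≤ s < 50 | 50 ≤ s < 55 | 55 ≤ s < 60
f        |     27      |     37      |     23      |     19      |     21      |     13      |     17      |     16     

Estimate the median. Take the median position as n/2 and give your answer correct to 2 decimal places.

34.89

Cumulative frequencies: 27, 64, 87, 106, 127, 140, 157, 173
n = 173; position = n/2 = 86.5.
This falls in the class 30 ≤ s < 35: L = 30, F = 64, f = 23, h = 5.
Median ≈ 30 + ((86.5 − 64) / 23) × 5 = 34.8913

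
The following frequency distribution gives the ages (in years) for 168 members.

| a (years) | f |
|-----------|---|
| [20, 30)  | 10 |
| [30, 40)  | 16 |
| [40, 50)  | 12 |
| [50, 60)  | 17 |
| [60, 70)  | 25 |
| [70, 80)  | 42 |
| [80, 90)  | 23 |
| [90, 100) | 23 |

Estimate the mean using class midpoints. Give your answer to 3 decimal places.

66.667

Midpoints: 25, 35, 45, 55, 65, 75, 85, 95
Σfm = 10×25 + 16×35 + 12×45 + 17×55 + 25×65 + 42×75 + 23×85 + 23×95 = 11200
n = Σf = 168
Mean = 11200 / 168 = 66.6667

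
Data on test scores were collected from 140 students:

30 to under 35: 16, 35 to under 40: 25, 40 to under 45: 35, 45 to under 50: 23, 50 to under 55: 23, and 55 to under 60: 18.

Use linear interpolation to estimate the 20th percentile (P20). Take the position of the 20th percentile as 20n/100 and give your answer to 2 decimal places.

37.40

Cumulative frequencies: 16, 41, 76, 99, 122, 140
n = 140; position = 20n/100 = 28.
This falls in the class 35 to under 40: L = 35, F = 16, f = 25, h = 5.
20th percentile ≈ 35 + ((28 − 16) / 25) × 5 = 37.4000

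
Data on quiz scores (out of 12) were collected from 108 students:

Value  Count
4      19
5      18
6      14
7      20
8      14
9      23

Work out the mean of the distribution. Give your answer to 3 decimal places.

Values: 4, 5, 6, 7, 8, 9
Σfx = 19×4 + 18×5 + 14×6 + 20×7 + 14×8 + 23×9 = 709
n = Σf = 108
Mean = 709 / 108 = 6.5648

6.565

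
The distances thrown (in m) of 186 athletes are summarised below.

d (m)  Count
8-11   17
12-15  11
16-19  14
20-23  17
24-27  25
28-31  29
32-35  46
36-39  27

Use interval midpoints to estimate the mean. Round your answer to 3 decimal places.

Midpoints: 9.5, 13.5, 17.5, 21.5, 25.5, 29.5, 33.5, 37.5
Σfm = 17×9.5 + 11×13.5 + 14×17.5 + 17×21.5 + 25×25.5 + 29×29.5 + 46×33.5 + 27×37.5 = 4967
n = Σf = 186
Mean = 4967 / 186 = 26.7043

26.704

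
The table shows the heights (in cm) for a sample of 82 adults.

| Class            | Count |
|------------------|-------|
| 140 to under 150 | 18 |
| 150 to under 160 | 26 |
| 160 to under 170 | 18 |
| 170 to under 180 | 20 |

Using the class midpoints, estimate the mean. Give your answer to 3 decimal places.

Midpoints: 145, 155, 165, 175
Σfm = 18×145 + 26×155 + 18×165 + 20×175 = 13110
n = Σf = 82
Mean = 13110 / 82 = 159.8780

159.878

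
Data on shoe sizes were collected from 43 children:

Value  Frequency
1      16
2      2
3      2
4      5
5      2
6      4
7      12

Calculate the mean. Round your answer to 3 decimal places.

Values: 1, 2, 3, 4, 5, 6, 7
Σfx = 16×1 + 2×2 + 2×3 + 5×4 + 2×5 + 4×6 + 12×7 = 164
n = Σf = 43
Mean = 164 / 43 = 3.8140

3.814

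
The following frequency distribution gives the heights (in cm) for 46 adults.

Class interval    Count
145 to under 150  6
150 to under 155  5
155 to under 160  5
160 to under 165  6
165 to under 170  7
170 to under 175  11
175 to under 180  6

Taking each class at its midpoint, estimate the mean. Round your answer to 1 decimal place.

164.0

Midpoints: 147.5, 152.5, 157.5, 162.5, 167.5, 172.5, 177.5
Σfm = 6×147.5 + 5×152.5 + 5×157.5 + 6×162.5 + 7×167.5 + 11×172.5 + 6×177.5 = 7545
n = Σf = 46
Mean = 7545 / 46 = 164.0217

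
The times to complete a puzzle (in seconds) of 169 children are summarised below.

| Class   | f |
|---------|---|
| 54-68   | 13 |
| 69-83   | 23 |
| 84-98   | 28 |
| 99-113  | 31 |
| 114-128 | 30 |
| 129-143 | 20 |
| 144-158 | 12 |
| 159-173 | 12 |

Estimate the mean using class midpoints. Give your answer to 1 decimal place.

Midpoints: 61, 76, 91, 106, 121, 136, 151, 166
Σfm = 13×61 + 23×76 + 28×91 + 31×106 + 30×121 + 20×136 + 12×151 + 12×166 = 18529
n = Σf = 169
Mean = 18529 / 169 = 109.6391

109.6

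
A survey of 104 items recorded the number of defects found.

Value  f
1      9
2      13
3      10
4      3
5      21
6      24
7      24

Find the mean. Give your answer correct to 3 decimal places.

Values: 1, 2, 3, 4, 5, 6, 7
Σfx = 9×1 + 13×2 + 10×3 + 3×4 + 21×5 + 24×6 + 24×7 = 494
n = Σf = 104
Mean = 494 / 104 = 4.7500

4.750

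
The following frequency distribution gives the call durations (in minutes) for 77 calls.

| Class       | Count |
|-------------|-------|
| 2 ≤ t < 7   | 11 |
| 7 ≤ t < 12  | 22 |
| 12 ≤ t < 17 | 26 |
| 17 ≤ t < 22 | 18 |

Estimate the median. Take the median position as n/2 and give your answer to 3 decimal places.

13.058

Cumulative frequencies: 11, 33, 59, 77
n = 77; position = n/2 = 38.5.
This falls in the class 12 ≤ t < 17: L = 12, F = 33, f = 26, h = 5.
Median ≈ 12 + ((38.5 − 33) / 26) × 5 = 13.0577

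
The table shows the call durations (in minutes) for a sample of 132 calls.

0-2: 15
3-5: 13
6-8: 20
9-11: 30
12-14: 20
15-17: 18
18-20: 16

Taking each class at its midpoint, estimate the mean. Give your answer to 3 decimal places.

10.295

Midpoints: 1, 4, 7, 10, 13, 16, 19
Σfm = 15×1 + 13×4 + 20×7 + 30×10 + 20×13 + 18×16 + 16×19 = 1359
n = Σf = 132
Mean = 1359 / 132 = 10.2955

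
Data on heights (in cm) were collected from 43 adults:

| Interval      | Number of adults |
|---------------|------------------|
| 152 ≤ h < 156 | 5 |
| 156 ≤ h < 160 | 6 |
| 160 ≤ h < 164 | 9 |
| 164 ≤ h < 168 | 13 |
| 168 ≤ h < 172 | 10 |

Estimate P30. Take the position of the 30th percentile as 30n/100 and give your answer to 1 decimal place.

Cumulative frequencies: 5, 11, 20, 33, 43
n = 43; position = 30n/100 = 12.9.
This falls in the class 160 ≤ h < 164: L = 160, F = 11, f = 9, h = 4.
30th percentile ≈ 160 + ((12.9 − 11) / 9) × 4 = 160.8444

160.8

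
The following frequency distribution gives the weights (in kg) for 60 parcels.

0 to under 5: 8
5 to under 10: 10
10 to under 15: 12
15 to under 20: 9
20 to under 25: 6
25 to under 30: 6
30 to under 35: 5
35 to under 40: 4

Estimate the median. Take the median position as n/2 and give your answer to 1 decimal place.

Cumulative frequencies: 8, 18, 30, 39, 45, 51, 56, 60
n = 60; position = n/2 = 30.
This falls in the class 10 to under 15: L = 10, F = 18, f = 12, h = 5.
Median ≈ 10 + ((30 − 18) / 12) × 5 = 15.0000

15.0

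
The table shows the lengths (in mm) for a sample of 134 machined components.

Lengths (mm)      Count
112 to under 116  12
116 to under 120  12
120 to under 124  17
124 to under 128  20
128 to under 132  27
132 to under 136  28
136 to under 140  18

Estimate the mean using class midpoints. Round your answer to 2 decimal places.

Midpoints: 114, 118, 122, 126, 130, 134, 138
Σfm = 12×114 + 12×118 + 17×122 + 20×126 + 27×130 + 28×134 + 18×138 = 17124
n = Σf = 134
Mean = 17124 / 134 = 127.7910

127.79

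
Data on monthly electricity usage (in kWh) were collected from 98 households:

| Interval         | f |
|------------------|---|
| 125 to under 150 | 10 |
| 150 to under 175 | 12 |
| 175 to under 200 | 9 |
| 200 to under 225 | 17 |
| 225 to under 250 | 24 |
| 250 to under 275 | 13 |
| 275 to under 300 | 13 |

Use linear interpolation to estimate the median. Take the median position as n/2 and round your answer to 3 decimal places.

226.042

Cumulative frequencies: 10, 22, 31, 48, 72, 85, 98
n = 98; position = n/2 = 49.
This falls in the class 225 to under 250: L = 225, F = 48, f = 24, h = 25.
Median ≈ 225 + ((49 − 48) / 24) × 25 = 226.0417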